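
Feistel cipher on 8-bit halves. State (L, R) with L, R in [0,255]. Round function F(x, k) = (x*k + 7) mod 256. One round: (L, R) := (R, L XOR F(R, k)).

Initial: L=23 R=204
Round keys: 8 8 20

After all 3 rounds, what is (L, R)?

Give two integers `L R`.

Answer: 75 147

Derivation:
Round 1 (k=8): L=204 R=112
Round 2 (k=8): L=112 R=75
Round 3 (k=20): L=75 R=147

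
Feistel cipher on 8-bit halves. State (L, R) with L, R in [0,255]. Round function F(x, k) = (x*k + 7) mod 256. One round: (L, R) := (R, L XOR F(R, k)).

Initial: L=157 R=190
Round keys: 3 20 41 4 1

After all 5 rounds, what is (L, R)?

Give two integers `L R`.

Answer: 30 1

Derivation:
Round 1 (k=3): L=190 R=220
Round 2 (k=20): L=220 R=137
Round 3 (k=41): L=137 R=36
Round 4 (k=4): L=36 R=30
Round 5 (k=1): L=30 R=1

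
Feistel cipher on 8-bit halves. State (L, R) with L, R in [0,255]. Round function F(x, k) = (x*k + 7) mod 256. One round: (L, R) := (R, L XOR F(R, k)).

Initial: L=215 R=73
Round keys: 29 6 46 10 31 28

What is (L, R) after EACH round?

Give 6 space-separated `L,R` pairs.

Answer: 73,155 155,224 224,220 220,127 127,180 180,200

Derivation:
Round 1 (k=29): L=73 R=155
Round 2 (k=6): L=155 R=224
Round 3 (k=46): L=224 R=220
Round 4 (k=10): L=220 R=127
Round 5 (k=31): L=127 R=180
Round 6 (k=28): L=180 R=200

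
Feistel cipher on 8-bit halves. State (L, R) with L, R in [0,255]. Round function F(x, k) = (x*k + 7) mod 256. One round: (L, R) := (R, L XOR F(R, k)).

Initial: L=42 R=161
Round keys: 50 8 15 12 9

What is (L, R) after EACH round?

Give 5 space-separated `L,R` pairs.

Answer: 161,83 83,62 62,250 250,129 129,106

Derivation:
Round 1 (k=50): L=161 R=83
Round 2 (k=8): L=83 R=62
Round 3 (k=15): L=62 R=250
Round 4 (k=12): L=250 R=129
Round 5 (k=9): L=129 R=106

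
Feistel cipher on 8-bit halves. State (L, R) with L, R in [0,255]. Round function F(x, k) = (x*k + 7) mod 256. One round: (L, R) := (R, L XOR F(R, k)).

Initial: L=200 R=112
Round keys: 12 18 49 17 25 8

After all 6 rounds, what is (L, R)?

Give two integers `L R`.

Round 1 (k=12): L=112 R=143
Round 2 (k=18): L=143 R=101
Round 3 (k=49): L=101 R=211
Round 4 (k=17): L=211 R=111
Round 5 (k=25): L=111 R=13
Round 6 (k=8): L=13 R=0

Answer: 13 0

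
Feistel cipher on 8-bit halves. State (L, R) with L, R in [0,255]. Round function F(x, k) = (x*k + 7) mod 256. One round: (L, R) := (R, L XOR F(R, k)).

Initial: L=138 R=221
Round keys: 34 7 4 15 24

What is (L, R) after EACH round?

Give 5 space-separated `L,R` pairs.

Round 1 (k=34): L=221 R=235
Round 2 (k=7): L=235 R=169
Round 3 (k=4): L=169 R=64
Round 4 (k=15): L=64 R=110
Round 5 (k=24): L=110 R=23

Answer: 221,235 235,169 169,64 64,110 110,23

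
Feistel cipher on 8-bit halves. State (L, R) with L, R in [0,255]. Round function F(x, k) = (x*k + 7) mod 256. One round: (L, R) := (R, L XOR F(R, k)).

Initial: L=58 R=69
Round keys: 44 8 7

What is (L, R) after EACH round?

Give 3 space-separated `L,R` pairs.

Round 1 (k=44): L=69 R=217
Round 2 (k=8): L=217 R=138
Round 3 (k=7): L=138 R=20

Answer: 69,217 217,138 138,20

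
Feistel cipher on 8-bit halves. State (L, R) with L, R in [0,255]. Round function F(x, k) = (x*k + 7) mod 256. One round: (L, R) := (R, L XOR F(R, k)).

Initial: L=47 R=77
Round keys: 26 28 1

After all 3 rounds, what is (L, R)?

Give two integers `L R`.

Round 1 (k=26): L=77 R=246
Round 2 (k=28): L=246 R=162
Round 3 (k=1): L=162 R=95

Answer: 162 95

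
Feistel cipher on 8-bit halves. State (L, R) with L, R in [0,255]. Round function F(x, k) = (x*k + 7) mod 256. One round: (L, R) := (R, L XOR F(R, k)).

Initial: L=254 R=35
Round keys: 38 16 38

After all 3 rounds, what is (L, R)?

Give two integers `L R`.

Round 1 (k=38): L=35 R=199
Round 2 (k=16): L=199 R=84
Round 3 (k=38): L=84 R=184

Answer: 84 184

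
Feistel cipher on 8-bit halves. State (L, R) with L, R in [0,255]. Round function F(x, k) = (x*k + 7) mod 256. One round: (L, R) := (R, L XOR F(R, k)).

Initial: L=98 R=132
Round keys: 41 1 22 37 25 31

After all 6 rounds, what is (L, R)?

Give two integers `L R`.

Answer: 150 240

Derivation:
Round 1 (k=41): L=132 R=73
Round 2 (k=1): L=73 R=212
Round 3 (k=22): L=212 R=118
Round 4 (k=37): L=118 R=193
Round 5 (k=25): L=193 R=150
Round 6 (k=31): L=150 R=240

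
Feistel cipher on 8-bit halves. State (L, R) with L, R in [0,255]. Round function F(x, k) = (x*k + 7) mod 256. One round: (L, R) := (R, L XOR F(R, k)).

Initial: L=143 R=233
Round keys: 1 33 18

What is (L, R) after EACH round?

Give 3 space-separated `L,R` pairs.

Answer: 233,127 127,143 143,106

Derivation:
Round 1 (k=1): L=233 R=127
Round 2 (k=33): L=127 R=143
Round 3 (k=18): L=143 R=106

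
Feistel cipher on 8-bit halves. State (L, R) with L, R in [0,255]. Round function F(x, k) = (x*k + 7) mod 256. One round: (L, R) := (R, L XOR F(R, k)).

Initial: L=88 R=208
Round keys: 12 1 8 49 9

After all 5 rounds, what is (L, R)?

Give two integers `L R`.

Round 1 (k=12): L=208 R=159
Round 2 (k=1): L=159 R=118
Round 3 (k=8): L=118 R=40
Round 4 (k=49): L=40 R=217
Round 5 (k=9): L=217 R=128

Answer: 217 128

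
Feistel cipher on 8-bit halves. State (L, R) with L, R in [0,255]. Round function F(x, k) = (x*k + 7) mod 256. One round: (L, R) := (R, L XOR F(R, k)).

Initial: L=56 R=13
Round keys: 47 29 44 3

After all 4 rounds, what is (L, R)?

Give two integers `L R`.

Answer: 133 202

Derivation:
Round 1 (k=47): L=13 R=82
Round 2 (k=29): L=82 R=92
Round 3 (k=44): L=92 R=133
Round 4 (k=3): L=133 R=202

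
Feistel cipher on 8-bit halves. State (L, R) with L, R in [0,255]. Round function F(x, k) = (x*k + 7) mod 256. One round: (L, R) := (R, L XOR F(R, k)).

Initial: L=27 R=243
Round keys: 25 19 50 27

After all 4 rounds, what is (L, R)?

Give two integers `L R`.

Answer: 0 214

Derivation:
Round 1 (k=25): L=243 R=217
Round 2 (k=19): L=217 R=209
Round 3 (k=50): L=209 R=0
Round 4 (k=27): L=0 R=214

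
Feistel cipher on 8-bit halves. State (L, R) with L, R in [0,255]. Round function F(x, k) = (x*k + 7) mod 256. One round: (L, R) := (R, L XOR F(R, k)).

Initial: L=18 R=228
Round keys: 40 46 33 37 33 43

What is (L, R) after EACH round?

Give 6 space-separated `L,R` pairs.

Round 1 (k=40): L=228 R=181
Round 2 (k=46): L=181 R=105
Round 3 (k=33): L=105 R=37
Round 4 (k=37): L=37 R=9
Round 5 (k=33): L=9 R=21
Round 6 (k=43): L=21 R=135

Answer: 228,181 181,105 105,37 37,9 9,21 21,135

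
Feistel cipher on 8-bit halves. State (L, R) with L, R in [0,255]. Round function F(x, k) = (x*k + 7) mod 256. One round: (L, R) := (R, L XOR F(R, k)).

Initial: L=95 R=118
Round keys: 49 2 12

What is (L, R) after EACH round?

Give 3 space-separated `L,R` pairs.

Answer: 118,194 194,253 253,33

Derivation:
Round 1 (k=49): L=118 R=194
Round 2 (k=2): L=194 R=253
Round 3 (k=12): L=253 R=33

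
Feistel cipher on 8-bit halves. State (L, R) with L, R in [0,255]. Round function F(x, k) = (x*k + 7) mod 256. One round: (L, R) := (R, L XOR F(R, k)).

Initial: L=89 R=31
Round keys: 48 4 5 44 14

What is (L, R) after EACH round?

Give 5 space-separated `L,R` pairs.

Round 1 (k=48): L=31 R=142
Round 2 (k=4): L=142 R=32
Round 3 (k=5): L=32 R=41
Round 4 (k=44): L=41 R=51
Round 5 (k=14): L=51 R=248

Answer: 31,142 142,32 32,41 41,51 51,248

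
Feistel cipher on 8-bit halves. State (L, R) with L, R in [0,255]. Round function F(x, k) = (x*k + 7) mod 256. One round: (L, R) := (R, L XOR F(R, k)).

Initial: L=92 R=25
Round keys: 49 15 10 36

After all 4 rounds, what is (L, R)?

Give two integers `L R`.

Answer: 215 97

Derivation:
Round 1 (k=49): L=25 R=140
Round 2 (k=15): L=140 R=34
Round 3 (k=10): L=34 R=215
Round 4 (k=36): L=215 R=97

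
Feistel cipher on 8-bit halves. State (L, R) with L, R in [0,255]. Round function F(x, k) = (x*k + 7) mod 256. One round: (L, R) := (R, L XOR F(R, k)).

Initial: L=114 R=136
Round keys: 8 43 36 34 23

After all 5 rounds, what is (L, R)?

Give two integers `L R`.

Answer: 125 40

Derivation:
Round 1 (k=8): L=136 R=53
Round 2 (k=43): L=53 R=102
Round 3 (k=36): L=102 R=106
Round 4 (k=34): L=106 R=125
Round 5 (k=23): L=125 R=40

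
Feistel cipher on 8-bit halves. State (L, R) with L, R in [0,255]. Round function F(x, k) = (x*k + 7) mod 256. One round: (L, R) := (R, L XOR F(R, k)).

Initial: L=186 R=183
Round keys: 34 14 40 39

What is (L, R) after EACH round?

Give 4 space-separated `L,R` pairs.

Answer: 183,239 239,174 174,216 216,65

Derivation:
Round 1 (k=34): L=183 R=239
Round 2 (k=14): L=239 R=174
Round 3 (k=40): L=174 R=216
Round 4 (k=39): L=216 R=65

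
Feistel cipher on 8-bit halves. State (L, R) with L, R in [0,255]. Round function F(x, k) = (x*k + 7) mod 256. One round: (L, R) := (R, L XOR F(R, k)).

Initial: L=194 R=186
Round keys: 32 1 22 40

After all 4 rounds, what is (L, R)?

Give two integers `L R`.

Round 1 (k=32): L=186 R=133
Round 2 (k=1): L=133 R=54
Round 3 (k=22): L=54 R=46
Round 4 (k=40): L=46 R=1

Answer: 46 1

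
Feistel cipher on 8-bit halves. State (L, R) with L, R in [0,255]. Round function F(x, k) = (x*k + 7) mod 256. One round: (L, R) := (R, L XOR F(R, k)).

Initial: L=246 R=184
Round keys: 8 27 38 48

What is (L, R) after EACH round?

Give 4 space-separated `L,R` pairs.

Answer: 184,49 49,138 138,178 178,237

Derivation:
Round 1 (k=8): L=184 R=49
Round 2 (k=27): L=49 R=138
Round 3 (k=38): L=138 R=178
Round 4 (k=48): L=178 R=237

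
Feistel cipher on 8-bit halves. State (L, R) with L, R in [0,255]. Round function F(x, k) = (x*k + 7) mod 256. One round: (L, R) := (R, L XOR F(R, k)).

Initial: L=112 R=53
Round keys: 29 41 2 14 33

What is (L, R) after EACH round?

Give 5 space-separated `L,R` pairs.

Answer: 53,120 120,10 10,99 99,123 123,129

Derivation:
Round 1 (k=29): L=53 R=120
Round 2 (k=41): L=120 R=10
Round 3 (k=2): L=10 R=99
Round 4 (k=14): L=99 R=123
Round 5 (k=33): L=123 R=129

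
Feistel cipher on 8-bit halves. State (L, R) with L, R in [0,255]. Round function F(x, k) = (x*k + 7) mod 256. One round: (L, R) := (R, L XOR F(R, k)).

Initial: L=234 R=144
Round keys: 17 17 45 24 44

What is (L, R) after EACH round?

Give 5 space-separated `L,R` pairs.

Round 1 (k=17): L=144 R=125
Round 2 (k=17): L=125 R=196
Round 3 (k=45): L=196 R=6
Round 4 (k=24): L=6 R=83
Round 5 (k=44): L=83 R=77

Answer: 144,125 125,196 196,6 6,83 83,77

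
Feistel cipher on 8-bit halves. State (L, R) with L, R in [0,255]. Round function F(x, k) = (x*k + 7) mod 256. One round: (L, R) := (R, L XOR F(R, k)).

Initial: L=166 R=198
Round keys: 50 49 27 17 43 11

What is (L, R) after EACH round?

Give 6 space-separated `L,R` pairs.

Round 1 (k=50): L=198 R=21
Round 2 (k=49): L=21 R=202
Round 3 (k=27): L=202 R=64
Round 4 (k=17): L=64 R=141
Round 5 (k=43): L=141 R=246
Round 6 (k=11): L=246 R=20

Answer: 198,21 21,202 202,64 64,141 141,246 246,20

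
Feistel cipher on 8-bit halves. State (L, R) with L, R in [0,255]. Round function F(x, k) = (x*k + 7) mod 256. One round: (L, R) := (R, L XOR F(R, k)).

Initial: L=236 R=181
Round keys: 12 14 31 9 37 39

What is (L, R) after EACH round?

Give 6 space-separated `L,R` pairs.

Answer: 181,111 111,172 172,180 180,247 247,14 14,222

Derivation:
Round 1 (k=12): L=181 R=111
Round 2 (k=14): L=111 R=172
Round 3 (k=31): L=172 R=180
Round 4 (k=9): L=180 R=247
Round 5 (k=37): L=247 R=14
Round 6 (k=39): L=14 R=222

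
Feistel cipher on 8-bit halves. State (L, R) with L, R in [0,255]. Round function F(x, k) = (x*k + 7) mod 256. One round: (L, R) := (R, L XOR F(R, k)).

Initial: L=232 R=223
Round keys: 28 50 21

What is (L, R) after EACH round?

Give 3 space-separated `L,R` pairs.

Answer: 223,131 131,66 66,242

Derivation:
Round 1 (k=28): L=223 R=131
Round 2 (k=50): L=131 R=66
Round 3 (k=21): L=66 R=242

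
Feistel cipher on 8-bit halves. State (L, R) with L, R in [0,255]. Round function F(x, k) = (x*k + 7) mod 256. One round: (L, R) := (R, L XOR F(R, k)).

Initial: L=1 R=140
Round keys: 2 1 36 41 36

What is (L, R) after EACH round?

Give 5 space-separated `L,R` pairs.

Answer: 140,30 30,169 169,213 213,141 141,14

Derivation:
Round 1 (k=2): L=140 R=30
Round 2 (k=1): L=30 R=169
Round 3 (k=36): L=169 R=213
Round 4 (k=41): L=213 R=141
Round 5 (k=36): L=141 R=14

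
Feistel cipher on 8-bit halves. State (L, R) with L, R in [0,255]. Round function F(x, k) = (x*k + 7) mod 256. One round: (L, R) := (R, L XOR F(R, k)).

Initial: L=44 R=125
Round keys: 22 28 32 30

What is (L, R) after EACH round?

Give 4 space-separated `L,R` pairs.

Round 1 (k=22): L=125 R=233
Round 2 (k=28): L=233 R=254
Round 3 (k=32): L=254 R=46
Round 4 (k=30): L=46 R=149

Answer: 125,233 233,254 254,46 46,149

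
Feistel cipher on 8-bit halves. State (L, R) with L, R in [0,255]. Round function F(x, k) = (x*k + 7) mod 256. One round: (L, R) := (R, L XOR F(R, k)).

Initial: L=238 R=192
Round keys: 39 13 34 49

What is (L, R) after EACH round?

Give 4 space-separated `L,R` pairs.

Round 1 (k=39): L=192 R=169
Round 2 (k=13): L=169 R=92
Round 3 (k=34): L=92 R=150
Round 4 (k=49): L=150 R=225

Answer: 192,169 169,92 92,150 150,225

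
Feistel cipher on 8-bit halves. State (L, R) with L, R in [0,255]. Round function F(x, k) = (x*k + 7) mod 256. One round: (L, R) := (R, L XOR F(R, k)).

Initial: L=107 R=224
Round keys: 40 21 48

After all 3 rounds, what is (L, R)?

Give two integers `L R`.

Round 1 (k=40): L=224 R=108
Round 2 (k=21): L=108 R=3
Round 3 (k=48): L=3 R=251

Answer: 3 251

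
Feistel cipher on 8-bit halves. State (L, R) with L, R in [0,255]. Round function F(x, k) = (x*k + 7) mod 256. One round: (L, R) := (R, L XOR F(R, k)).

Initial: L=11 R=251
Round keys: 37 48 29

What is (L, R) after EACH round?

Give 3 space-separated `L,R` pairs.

Round 1 (k=37): L=251 R=69
Round 2 (k=48): L=69 R=12
Round 3 (k=29): L=12 R=38

Answer: 251,69 69,12 12,38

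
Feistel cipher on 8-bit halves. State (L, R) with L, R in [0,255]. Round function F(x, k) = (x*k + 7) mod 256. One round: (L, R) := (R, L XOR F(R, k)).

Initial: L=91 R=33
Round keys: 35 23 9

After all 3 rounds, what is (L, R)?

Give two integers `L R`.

Round 1 (k=35): L=33 R=209
Round 2 (k=23): L=209 R=239
Round 3 (k=9): L=239 R=191

Answer: 239 191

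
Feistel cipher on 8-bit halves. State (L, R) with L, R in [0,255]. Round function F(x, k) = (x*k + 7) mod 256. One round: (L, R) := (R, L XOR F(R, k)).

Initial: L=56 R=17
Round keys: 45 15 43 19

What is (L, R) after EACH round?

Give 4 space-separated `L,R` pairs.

Round 1 (k=45): L=17 R=60
Round 2 (k=15): L=60 R=154
Round 3 (k=43): L=154 R=217
Round 4 (k=19): L=217 R=184

Answer: 17,60 60,154 154,217 217,184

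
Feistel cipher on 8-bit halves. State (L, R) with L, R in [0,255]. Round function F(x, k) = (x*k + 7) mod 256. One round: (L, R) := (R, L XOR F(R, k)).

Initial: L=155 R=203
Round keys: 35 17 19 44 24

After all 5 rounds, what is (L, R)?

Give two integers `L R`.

Round 1 (k=35): L=203 R=83
Round 2 (k=17): L=83 R=65
Round 3 (k=19): L=65 R=137
Round 4 (k=44): L=137 R=210
Round 5 (k=24): L=210 R=62

Answer: 210 62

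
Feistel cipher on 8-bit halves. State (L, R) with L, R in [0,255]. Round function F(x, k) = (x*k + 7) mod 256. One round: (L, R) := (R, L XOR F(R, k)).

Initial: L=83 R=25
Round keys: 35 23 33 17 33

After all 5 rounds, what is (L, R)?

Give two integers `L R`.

Round 1 (k=35): L=25 R=33
Round 2 (k=23): L=33 R=231
Round 3 (k=33): L=231 R=239
Round 4 (k=17): L=239 R=1
Round 5 (k=33): L=1 R=199

Answer: 1 199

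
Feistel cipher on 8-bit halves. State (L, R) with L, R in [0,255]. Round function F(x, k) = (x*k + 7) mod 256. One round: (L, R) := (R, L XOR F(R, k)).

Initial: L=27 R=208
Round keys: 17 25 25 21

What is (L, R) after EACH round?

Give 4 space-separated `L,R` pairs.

Round 1 (k=17): L=208 R=204
Round 2 (k=25): L=204 R=35
Round 3 (k=25): L=35 R=190
Round 4 (k=21): L=190 R=190

Answer: 208,204 204,35 35,190 190,190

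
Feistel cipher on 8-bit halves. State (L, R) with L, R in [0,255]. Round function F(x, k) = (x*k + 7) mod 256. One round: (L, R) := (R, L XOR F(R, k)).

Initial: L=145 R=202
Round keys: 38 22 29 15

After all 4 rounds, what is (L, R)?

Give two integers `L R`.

Round 1 (k=38): L=202 R=146
Round 2 (k=22): L=146 R=89
Round 3 (k=29): L=89 R=142
Round 4 (k=15): L=142 R=0

Answer: 142 0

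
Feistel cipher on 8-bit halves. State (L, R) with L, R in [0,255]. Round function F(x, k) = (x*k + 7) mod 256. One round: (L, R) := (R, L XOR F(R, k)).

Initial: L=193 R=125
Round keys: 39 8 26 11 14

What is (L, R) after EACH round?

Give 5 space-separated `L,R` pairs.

Answer: 125,211 211,226 226,40 40,93 93,53

Derivation:
Round 1 (k=39): L=125 R=211
Round 2 (k=8): L=211 R=226
Round 3 (k=26): L=226 R=40
Round 4 (k=11): L=40 R=93
Round 5 (k=14): L=93 R=53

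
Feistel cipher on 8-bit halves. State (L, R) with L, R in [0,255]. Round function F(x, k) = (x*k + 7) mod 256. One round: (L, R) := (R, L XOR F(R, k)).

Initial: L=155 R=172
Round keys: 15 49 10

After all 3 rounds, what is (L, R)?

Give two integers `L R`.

Answer: 43 53

Derivation:
Round 1 (k=15): L=172 R=128
Round 2 (k=49): L=128 R=43
Round 3 (k=10): L=43 R=53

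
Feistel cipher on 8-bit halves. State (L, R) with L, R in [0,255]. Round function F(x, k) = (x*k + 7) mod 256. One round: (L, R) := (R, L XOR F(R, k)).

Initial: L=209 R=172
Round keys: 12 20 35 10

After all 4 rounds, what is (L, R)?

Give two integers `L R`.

Answer: 38 80

Derivation:
Round 1 (k=12): L=172 R=198
Round 2 (k=20): L=198 R=211
Round 3 (k=35): L=211 R=38
Round 4 (k=10): L=38 R=80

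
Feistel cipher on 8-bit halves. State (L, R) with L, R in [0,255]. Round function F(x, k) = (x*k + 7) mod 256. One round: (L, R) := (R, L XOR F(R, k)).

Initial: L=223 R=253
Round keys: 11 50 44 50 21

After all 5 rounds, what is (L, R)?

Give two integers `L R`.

Answer: 151 36

Derivation:
Round 1 (k=11): L=253 R=57
Round 2 (k=50): L=57 R=212
Round 3 (k=44): L=212 R=78
Round 4 (k=50): L=78 R=151
Round 5 (k=21): L=151 R=36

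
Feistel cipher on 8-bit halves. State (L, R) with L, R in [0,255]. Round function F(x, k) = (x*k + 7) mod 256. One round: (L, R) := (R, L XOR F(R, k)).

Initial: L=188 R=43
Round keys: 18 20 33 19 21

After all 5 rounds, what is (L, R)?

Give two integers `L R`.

Round 1 (k=18): L=43 R=177
Round 2 (k=20): L=177 R=240
Round 3 (k=33): L=240 R=70
Round 4 (k=19): L=70 R=201
Round 5 (k=21): L=201 R=194

Answer: 201 194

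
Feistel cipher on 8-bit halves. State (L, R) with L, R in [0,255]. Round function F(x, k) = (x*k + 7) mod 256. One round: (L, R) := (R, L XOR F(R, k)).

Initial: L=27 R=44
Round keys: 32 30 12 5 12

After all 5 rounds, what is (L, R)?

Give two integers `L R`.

Round 1 (k=32): L=44 R=156
Round 2 (k=30): L=156 R=99
Round 3 (k=12): L=99 R=55
Round 4 (k=5): L=55 R=121
Round 5 (k=12): L=121 R=132

Answer: 121 132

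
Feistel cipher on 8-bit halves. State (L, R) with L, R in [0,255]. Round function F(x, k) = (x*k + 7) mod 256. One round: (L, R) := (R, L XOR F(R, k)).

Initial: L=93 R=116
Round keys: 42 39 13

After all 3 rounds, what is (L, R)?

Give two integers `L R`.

Answer: 241 22

Derivation:
Round 1 (k=42): L=116 R=82
Round 2 (k=39): L=82 R=241
Round 3 (k=13): L=241 R=22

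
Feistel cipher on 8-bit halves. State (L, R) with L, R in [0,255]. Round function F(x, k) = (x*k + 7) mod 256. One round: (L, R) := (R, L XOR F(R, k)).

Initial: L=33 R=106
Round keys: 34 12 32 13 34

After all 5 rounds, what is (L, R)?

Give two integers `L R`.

Answer: 213 204

Derivation:
Round 1 (k=34): L=106 R=58
Round 2 (k=12): L=58 R=213
Round 3 (k=32): L=213 R=157
Round 4 (k=13): L=157 R=213
Round 5 (k=34): L=213 R=204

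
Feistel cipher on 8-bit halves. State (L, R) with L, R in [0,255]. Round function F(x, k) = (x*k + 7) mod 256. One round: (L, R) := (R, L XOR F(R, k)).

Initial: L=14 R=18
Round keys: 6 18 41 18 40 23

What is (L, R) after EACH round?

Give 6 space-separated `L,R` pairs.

Answer: 18,125 125,195 195,63 63,182 182,72 72,201

Derivation:
Round 1 (k=6): L=18 R=125
Round 2 (k=18): L=125 R=195
Round 3 (k=41): L=195 R=63
Round 4 (k=18): L=63 R=182
Round 5 (k=40): L=182 R=72
Round 6 (k=23): L=72 R=201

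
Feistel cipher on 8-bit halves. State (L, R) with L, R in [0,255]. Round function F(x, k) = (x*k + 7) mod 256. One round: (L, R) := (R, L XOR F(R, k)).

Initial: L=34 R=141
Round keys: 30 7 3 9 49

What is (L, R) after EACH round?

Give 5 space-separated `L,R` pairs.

Round 1 (k=30): L=141 R=175
Round 2 (k=7): L=175 R=93
Round 3 (k=3): L=93 R=177
Round 4 (k=9): L=177 R=29
Round 5 (k=49): L=29 R=37

Answer: 141,175 175,93 93,177 177,29 29,37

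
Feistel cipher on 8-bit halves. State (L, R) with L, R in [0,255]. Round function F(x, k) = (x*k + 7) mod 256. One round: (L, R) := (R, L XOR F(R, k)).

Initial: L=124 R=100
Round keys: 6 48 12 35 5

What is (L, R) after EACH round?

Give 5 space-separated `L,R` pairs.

Answer: 100,35 35,243 243,72 72,44 44,171

Derivation:
Round 1 (k=6): L=100 R=35
Round 2 (k=48): L=35 R=243
Round 3 (k=12): L=243 R=72
Round 4 (k=35): L=72 R=44
Round 5 (k=5): L=44 R=171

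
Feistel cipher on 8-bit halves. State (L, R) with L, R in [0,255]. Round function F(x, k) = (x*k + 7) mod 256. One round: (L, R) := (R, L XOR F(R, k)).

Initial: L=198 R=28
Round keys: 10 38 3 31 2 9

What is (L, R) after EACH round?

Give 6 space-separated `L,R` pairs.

Round 1 (k=10): L=28 R=217
Round 2 (k=38): L=217 R=33
Round 3 (k=3): L=33 R=179
Round 4 (k=31): L=179 R=149
Round 5 (k=2): L=149 R=130
Round 6 (k=9): L=130 R=12

Answer: 28,217 217,33 33,179 179,149 149,130 130,12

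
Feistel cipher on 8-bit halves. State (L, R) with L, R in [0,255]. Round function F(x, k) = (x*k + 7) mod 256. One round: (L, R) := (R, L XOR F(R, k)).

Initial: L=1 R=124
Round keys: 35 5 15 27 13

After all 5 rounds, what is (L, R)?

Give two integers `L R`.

Round 1 (k=35): L=124 R=250
Round 2 (k=5): L=250 R=149
Round 3 (k=15): L=149 R=56
Round 4 (k=27): L=56 R=122
Round 5 (k=13): L=122 R=1

Answer: 122 1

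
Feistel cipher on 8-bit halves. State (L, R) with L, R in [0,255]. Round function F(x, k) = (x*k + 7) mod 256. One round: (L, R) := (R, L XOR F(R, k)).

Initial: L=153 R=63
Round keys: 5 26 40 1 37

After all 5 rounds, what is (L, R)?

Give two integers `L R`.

Answer: 169 184

Derivation:
Round 1 (k=5): L=63 R=219
Round 2 (k=26): L=219 R=122
Round 3 (k=40): L=122 R=204
Round 4 (k=1): L=204 R=169
Round 5 (k=37): L=169 R=184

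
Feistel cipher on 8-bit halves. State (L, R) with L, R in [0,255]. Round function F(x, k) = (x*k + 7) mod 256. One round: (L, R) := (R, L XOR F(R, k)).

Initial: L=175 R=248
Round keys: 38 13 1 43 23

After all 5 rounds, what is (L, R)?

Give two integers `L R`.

Round 1 (k=38): L=248 R=120
Round 2 (k=13): L=120 R=231
Round 3 (k=1): L=231 R=150
Round 4 (k=43): L=150 R=222
Round 5 (k=23): L=222 R=111

Answer: 222 111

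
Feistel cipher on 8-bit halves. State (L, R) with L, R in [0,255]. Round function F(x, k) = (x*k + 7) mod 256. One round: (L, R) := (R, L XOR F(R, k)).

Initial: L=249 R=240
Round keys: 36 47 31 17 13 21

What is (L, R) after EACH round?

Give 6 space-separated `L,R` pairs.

Round 1 (k=36): L=240 R=62
Round 2 (k=47): L=62 R=153
Round 3 (k=31): L=153 R=176
Round 4 (k=17): L=176 R=46
Round 5 (k=13): L=46 R=237
Round 6 (k=21): L=237 R=86

Answer: 240,62 62,153 153,176 176,46 46,237 237,86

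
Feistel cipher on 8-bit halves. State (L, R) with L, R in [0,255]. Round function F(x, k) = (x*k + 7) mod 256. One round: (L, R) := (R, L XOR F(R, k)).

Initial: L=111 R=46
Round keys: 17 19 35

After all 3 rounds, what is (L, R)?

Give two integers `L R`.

Answer: 59 98

Derivation:
Round 1 (k=17): L=46 R=122
Round 2 (k=19): L=122 R=59
Round 3 (k=35): L=59 R=98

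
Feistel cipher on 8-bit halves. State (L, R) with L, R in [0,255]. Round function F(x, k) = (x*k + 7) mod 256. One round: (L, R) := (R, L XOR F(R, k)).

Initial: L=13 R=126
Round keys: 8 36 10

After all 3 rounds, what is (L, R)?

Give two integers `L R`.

Answer: 81 203

Derivation:
Round 1 (k=8): L=126 R=250
Round 2 (k=36): L=250 R=81
Round 3 (k=10): L=81 R=203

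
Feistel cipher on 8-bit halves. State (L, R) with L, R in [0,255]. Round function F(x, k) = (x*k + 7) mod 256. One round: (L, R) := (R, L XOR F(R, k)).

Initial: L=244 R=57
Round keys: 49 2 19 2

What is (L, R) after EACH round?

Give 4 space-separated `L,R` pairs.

Answer: 57,4 4,54 54,13 13,23

Derivation:
Round 1 (k=49): L=57 R=4
Round 2 (k=2): L=4 R=54
Round 3 (k=19): L=54 R=13
Round 4 (k=2): L=13 R=23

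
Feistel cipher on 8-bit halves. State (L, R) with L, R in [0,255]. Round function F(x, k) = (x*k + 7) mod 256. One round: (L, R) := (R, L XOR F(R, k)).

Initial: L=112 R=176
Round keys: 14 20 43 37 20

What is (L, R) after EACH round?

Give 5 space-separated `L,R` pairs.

Round 1 (k=14): L=176 R=215
Round 2 (k=20): L=215 R=99
Round 3 (k=43): L=99 R=127
Round 4 (k=37): L=127 R=1
Round 5 (k=20): L=1 R=100

Answer: 176,215 215,99 99,127 127,1 1,100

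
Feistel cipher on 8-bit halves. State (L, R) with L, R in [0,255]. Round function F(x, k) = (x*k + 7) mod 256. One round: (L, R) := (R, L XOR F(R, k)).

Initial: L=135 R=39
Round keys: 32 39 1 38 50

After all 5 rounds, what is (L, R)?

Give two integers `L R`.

Answer: 209 62

Derivation:
Round 1 (k=32): L=39 R=96
Round 2 (k=39): L=96 R=128
Round 3 (k=1): L=128 R=231
Round 4 (k=38): L=231 R=209
Round 5 (k=50): L=209 R=62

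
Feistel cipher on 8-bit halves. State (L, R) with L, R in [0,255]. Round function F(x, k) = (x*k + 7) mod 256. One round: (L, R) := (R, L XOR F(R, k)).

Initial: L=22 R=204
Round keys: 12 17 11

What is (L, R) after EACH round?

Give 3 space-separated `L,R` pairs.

Answer: 204,129 129,84 84,34

Derivation:
Round 1 (k=12): L=204 R=129
Round 2 (k=17): L=129 R=84
Round 3 (k=11): L=84 R=34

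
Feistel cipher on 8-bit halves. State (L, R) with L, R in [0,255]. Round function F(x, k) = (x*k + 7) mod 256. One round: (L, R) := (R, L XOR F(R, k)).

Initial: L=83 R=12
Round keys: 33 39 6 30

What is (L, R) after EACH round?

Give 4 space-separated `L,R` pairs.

Answer: 12,192 192,75 75,9 9,94

Derivation:
Round 1 (k=33): L=12 R=192
Round 2 (k=39): L=192 R=75
Round 3 (k=6): L=75 R=9
Round 4 (k=30): L=9 R=94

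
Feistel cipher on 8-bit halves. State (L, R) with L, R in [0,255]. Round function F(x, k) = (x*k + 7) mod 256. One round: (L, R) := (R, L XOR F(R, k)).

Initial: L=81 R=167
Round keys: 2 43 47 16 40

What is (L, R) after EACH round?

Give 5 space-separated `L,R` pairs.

Answer: 167,4 4,20 20,183 183,99 99,200

Derivation:
Round 1 (k=2): L=167 R=4
Round 2 (k=43): L=4 R=20
Round 3 (k=47): L=20 R=183
Round 4 (k=16): L=183 R=99
Round 5 (k=40): L=99 R=200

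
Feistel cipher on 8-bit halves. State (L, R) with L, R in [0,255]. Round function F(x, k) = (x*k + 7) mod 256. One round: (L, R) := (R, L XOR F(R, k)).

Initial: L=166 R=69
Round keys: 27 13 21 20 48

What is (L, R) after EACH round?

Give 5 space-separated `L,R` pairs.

Round 1 (k=27): L=69 R=232
Round 2 (k=13): L=232 R=138
Round 3 (k=21): L=138 R=177
Round 4 (k=20): L=177 R=81
Round 5 (k=48): L=81 R=134

Answer: 69,232 232,138 138,177 177,81 81,134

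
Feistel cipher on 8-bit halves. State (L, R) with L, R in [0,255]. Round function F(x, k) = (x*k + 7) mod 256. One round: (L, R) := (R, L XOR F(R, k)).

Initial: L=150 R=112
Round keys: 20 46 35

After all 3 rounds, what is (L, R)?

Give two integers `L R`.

Answer: 229 7

Derivation:
Round 1 (k=20): L=112 R=81
Round 2 (k=46): L=81 R=229
Round 3 (k=35): L=229 R=7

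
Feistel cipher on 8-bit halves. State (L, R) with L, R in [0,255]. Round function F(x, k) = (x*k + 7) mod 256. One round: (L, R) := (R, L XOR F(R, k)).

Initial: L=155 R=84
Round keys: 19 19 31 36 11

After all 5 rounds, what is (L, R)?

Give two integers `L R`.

Answer: 140 223

Derivation:
Round 1 (k=19): L=84 R=216
Round 2 (k=19): L=216 R=91
Round 3 (k=31): L=91 R=212
Round 4 (k=36): L=212 R=140
Round 5 (k=11): L=140 R=223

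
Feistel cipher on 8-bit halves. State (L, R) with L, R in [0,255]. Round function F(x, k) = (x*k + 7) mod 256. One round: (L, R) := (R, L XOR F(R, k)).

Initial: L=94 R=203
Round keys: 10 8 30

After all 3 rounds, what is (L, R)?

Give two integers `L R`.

Round 1 (k=10): L=203 R=171
Round 2 (k=8): L=171 R=148
Round 3 (k=30): L=148 R=244

Answer: 148 244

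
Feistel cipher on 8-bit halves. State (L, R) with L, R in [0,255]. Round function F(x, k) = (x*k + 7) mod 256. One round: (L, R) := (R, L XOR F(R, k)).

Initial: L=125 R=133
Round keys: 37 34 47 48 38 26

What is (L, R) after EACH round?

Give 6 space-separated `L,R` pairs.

Round 1 (k=37): L=133 R=61
Round 2 (k=34): L=61 R=164
Round 3 (k=47): L=164 R=30
Round 4 (k=48): L=30 R=3
Round 5 (k=38): L=3 R=103
Round 6 (k=26): L=103 R=126

Answer: 133,61 61,164 164,30 30,3 3,103 103,126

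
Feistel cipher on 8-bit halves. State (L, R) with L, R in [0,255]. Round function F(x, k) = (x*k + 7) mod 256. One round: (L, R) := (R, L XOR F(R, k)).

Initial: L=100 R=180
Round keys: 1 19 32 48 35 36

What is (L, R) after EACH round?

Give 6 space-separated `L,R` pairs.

Round 1 (k=1): L=180 R=223
Round 2 (k=19): L=223 R=32
Round 3 (k=32): L=32 R=216
Round 4 (k=48): L=216 R=167
Round 5 (k=35): L=167 R=4
Round 6 (k=36): L=4 R=48

Answer: 180,223 223,32 32,216 216,167 167,4 4,48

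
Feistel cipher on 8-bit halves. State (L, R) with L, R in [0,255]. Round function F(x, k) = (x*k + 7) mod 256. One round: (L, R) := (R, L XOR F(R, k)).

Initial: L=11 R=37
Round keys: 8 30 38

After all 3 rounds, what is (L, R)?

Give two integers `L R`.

Round 1 (k=8): L=37 R=36
Round 2 (k=30): L=36 R=26
Round 3 (k=38): L=26 R=199

Answer: 26 199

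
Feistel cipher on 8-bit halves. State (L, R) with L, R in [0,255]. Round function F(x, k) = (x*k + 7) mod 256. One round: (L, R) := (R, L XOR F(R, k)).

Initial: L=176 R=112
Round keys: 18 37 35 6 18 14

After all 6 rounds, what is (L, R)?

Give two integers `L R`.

Answer: 155 152

Derivation:
Round 1 (k=18): L=112 R=87
Round 2 (k=37): L=87 R=234
Round 3 (k=35): L=234 R=82
Round 4 (k=6): L=82 R=25
Round 5 (k=18): L=25 R=155
Round 6 (k=14): L=155 R=152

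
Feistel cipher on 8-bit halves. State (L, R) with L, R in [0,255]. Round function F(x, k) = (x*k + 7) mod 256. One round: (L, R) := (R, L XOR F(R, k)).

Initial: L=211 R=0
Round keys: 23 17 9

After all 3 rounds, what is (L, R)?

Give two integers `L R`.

Answer: 27 46

Derivation:
Round 1 (k=23): L=0 R=212
Round 2 (k=17): L=212 R=27
Round 3 (k=9): L=27 R=46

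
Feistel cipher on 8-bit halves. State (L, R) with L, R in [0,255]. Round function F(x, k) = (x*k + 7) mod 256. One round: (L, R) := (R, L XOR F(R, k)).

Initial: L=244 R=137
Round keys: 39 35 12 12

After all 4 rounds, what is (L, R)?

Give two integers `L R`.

Round 1 (k=39): L=137 R=18
Round 2 (k=35): L=18 R=244
Round 3 (k=12): L=244 R=101
Round 4 (k=12): L=101 R=55

Answer: 101 55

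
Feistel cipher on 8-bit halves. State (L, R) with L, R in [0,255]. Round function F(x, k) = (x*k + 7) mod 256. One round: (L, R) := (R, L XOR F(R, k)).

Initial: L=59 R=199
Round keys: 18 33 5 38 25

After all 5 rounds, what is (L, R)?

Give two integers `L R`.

Answer: 67 125

Derivation:
Round 1 (k=18): L=199 R=62
Round 2 (k=33): L=62 R=194
Round 3 (k=5): L=194 R=239
Round 4 (k=38): L=239 R=67
Round 5 (k=25): L=67 R=125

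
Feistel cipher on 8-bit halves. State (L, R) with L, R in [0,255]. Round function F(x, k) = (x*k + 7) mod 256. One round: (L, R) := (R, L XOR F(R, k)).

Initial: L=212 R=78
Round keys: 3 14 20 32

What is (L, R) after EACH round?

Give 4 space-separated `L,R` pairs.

Round 1 (k=3): L=78 R=37
Round 2 (k=14): L=37 R=67
Round 3 (k=20): L=67 R=102
Round 4 (k=32): L=102 R=132

Answer: 78,37 37,67 67,102 102,132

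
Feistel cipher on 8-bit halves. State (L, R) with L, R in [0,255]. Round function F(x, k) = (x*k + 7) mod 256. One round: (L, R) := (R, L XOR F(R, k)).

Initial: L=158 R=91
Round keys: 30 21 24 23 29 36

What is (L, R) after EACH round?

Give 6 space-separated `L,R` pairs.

Answer: 91,47 47,185 185,112 112,174 174,205 205,117

Derivation:
Round 1 (k=30): L=91 R=47
Round 2 (k=21): L=47 R=185
Round 3 (k=24): L=185 R=112
Round 4 (k=23): L=112 R=174
Round 5 (k=29): L=174 R=205
Round 6 (k=36): L=205 R=117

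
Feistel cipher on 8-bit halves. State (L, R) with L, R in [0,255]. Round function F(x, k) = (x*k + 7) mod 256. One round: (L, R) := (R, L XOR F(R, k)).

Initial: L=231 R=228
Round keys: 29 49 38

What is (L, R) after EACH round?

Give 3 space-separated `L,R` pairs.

Answer: 228,60 60,103 103,109

Derivation:
Round 1 (k=29): L=228 R=60
Round 2 (k=49): L=60 R=103
Round 3 (k=38): L=103 R=109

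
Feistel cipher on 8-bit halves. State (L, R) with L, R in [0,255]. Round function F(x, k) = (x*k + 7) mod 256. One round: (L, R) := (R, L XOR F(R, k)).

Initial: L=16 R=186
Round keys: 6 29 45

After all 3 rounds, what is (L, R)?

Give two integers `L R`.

Answer: 180 216

Derivation:
Round 1 (k=6): L=186 R=115
Round 2 (k=29): L=115 R=180
Round 3 (k=45): L=180 R=216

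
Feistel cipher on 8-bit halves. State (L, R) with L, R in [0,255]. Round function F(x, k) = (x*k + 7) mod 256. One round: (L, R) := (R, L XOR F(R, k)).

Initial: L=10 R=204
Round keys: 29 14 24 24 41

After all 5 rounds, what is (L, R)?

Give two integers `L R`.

Round 1 (k=29): L=204 R=41
Round 2 (k=14): L=41 R=137
Round 3 (k=24): L=137 R=246
Round 4 (k=24): L=246 R=158
Round 5 (k=41): L=158 R=163

Answer: 158 163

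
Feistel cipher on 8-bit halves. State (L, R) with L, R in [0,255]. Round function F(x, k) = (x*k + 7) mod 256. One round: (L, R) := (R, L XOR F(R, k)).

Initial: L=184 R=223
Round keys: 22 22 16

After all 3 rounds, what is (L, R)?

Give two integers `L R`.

Round 1 (k=22): L=223 R=137
Round 2 (k=22): L=137 R=18
Round 3 (k=16): L=18 R=174

Answer: 18 174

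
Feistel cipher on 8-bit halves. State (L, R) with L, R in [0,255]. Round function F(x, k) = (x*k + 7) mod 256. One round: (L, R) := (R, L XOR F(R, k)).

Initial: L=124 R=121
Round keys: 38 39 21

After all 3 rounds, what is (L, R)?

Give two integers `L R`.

Answer: 215 43

Derivation:
Round 1 (k=38): L=121 R=129
Round 2 (k=39): L=129 R=215
Round 3 (k=21): L=215 R=43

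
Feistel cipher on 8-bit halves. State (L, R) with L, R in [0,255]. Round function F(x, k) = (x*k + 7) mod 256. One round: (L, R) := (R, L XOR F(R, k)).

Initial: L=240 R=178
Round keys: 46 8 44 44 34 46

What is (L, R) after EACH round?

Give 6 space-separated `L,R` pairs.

Round 1 (k=46): L=178 R=243
Round 2 (k=8): L=243 R=45
Round 3 (k=44): L=45 R=48
Round 4 (k=44): L=48 R=106
Round 5 (k=34): L=106 R=43
Round 6 (k=46): L=43 R=171

Answer: 178,243 243,45 45,48 48,106 106,43 43,171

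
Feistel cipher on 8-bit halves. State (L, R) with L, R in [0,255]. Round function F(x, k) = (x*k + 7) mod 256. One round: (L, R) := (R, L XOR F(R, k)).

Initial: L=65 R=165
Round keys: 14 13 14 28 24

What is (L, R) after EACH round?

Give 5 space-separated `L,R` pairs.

Round 1 (k=14): L=165 R=76
Round 2 (k=13): L=76 R=70
Round 3 (k=14): L=70 R=151
Round 4 (k=28): L=151 R=205
Round 5 (k=24): L=205 R=168

Answer: 165,76 76,70 70,151 151,205 205,168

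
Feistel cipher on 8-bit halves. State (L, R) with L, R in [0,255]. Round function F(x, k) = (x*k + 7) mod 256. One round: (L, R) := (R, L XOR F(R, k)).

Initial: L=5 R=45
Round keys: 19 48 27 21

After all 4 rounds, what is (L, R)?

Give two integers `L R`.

Answer: 126 103

Derivation:
Round 1 (k=19): L=45 R=91
Round 2 (k=48): L=91 R=58
Round 3 (k=27): L=58 R=126
Round 4 (k=21): L=126 R=103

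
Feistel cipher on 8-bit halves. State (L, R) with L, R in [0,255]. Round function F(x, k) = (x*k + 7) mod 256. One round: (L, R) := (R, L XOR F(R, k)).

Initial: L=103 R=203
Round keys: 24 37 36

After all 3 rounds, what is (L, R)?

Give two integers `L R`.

Answer: 196 255

Derivation:
Round 1 (k=24): L=203 R=104
Round 2 (k=37): L=104 R=196
Round 3 (k=36): L=196 R=255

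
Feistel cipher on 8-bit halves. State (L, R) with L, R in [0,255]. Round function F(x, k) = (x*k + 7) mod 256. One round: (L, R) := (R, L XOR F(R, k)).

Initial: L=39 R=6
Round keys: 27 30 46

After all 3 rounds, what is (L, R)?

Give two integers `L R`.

Round 1 (k=27): L=6 R=142
Round 2 (k=30): L=142 R=173
Round 3 (k=46): L=173 R=147

Answer: 173 147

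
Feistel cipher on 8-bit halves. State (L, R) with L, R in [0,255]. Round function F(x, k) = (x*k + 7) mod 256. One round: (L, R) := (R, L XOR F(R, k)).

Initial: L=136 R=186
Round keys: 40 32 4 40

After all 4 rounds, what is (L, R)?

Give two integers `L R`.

Answer: 228 250

Derivation:
Round 1 (k=40): L=186 R=159
Round 2 (k=32): L=159 R=93
Round 3 (k=4): L=93 R=228
Round 4 (k=40): L=228 R=250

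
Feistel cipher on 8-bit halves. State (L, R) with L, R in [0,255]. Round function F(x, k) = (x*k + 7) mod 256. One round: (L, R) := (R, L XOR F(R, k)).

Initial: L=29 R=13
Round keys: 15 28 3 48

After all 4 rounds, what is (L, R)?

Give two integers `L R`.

Round 1 (k=15): L=13 R=215
Round 2 (k=28): L=215 R=134
Round 3 (k=3): L=134 R=78
Round 4 (k=48): L=78 R=33

Answer: 78 33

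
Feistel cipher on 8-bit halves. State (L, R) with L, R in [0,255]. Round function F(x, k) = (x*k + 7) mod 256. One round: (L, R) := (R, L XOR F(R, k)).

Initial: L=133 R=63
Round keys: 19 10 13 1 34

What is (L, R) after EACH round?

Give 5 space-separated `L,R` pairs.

Round 1 (k=19): L=63 R=49
Round 2 (k=10): L=49 R=206
Round 3 (k=13): L=206 R=76
Round 4 (k=1): L=76 R=157
Round 5 (k=34): L=157 R=173

Answer: 63,49 49,206 206,76 76,157 157,173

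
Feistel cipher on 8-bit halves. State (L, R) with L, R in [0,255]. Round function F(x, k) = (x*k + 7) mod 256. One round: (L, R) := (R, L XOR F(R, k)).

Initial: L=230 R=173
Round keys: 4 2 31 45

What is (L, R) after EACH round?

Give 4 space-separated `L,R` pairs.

Answer: 173,93 93,108 108,70 70,57

Derivation:
Round 1 (k=4): L=173 R=93
Round 2 (k=2): L=93 R=108
Round 3 (k=31): L=108 R=70
Round 4 (k=45): L=70 R=57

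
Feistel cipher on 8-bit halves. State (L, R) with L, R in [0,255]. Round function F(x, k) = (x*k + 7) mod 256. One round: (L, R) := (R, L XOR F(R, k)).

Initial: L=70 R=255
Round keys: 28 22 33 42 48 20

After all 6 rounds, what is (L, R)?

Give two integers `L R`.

Answer: 59 198

Derivation:
Round 1 (k=28): L=255 R=173
Round 2 (k=22): L=173 R=26
Round 3 (k=33): L=26 R=204
Round 4 (k=42): L=204 R=101
Round 5 (k=48): L=101 R=59
Round 6 (k=20): L=59 R=198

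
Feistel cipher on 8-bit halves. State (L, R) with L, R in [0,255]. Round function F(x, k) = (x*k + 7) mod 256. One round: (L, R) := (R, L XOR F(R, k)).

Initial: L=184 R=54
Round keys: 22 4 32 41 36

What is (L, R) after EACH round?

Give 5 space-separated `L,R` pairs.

Answer: 54,19 19,101 101,180 180,190 190,11

Derivation:
Round 1 (k=22): L=54 R=19
Round 2 (k=4): L=19 R=101
Round 3 (k=32): L=101 R=180
Round 4 (k=41): L=180 R=190
Round 5 (k=36): L=190 R=11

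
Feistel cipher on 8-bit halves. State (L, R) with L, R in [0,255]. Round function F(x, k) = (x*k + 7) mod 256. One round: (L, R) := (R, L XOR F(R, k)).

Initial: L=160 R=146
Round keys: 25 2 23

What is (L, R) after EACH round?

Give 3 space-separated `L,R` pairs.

Round 1 (k=25): L=146 R=233
Round 2 (k=2): L=233 R=75
Round 3 (k=23): L=75 R=45

Answer: 146,233 233,75 75,45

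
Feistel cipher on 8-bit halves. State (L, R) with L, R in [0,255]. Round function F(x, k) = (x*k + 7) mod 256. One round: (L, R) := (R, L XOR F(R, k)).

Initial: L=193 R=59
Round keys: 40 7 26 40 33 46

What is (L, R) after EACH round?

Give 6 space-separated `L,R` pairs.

Answer: 59,254 254,194 194,69 69,13 13,241 241,88

Derivation:
Round 1 (k=40): L=59 R=254
Round 2 (k=7): L=254 R=194
Round 3 (k=26): L=194 R=69
Round 4 (k=40): L=69 R=13
Round 5 (k=33): L=13 R=241
Round 6 (k=46): L=241 R=88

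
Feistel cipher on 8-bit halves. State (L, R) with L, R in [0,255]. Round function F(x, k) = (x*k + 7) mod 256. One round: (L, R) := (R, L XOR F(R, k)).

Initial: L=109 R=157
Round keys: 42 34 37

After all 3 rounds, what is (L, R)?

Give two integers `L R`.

Round 1 (k=42): L=157 R=164
Round 2 (k=34): L=164 R=82
Round 3 (k=37): L=82 R=69

Answer: 82 69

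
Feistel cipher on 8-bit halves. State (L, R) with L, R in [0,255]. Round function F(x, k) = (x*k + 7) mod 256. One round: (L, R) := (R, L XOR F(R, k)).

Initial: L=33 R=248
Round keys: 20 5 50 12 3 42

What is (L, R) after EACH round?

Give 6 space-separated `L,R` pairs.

Answer: 248,70 70,157 157,247 247,6 6,238 238,21

Derivation:
Round 1 (k=20): L=248 R=70
Round 2 (k=5): L=70 R=157
Round 3 (k=50): L=157 R=247
Round 4 (k=12): L=247 R=6
Round 5 (k=3): L=6 R=238
Round 6 (k=42): L=238 R=21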